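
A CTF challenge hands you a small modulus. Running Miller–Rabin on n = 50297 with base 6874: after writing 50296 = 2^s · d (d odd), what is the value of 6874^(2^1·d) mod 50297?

n − 1 = 50296 = 2^3 · 6287, so s = 3 and d = 6287.
x_0 = 6874^6287 mod 50297 = 18932.
x_1 = 18932^2 mod 50297 = 4202.

4202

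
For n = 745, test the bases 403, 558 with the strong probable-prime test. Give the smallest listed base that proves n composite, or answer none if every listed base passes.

n − 1 = 744 = 2^3 · 93, so s = 3 and d = 93.
Base 403: x_0 = 403^93 mod 745 = 403. x_0 is neither 1 nor 744, so continue squaring. x_1 = 403^2 mod 745 = 744. x_1 ≡ −1, so 403 is not a witness.
Base 558: x_0 = 558^93 mod 745 = 248. x_0 is neither 1 nor 744, so continue squaring. x_1 = 248^2 mod 745 = 414. x_2 = 414^2 mod 745 = 46. Reached i = s−1 = 2 without hitting −1: 558 is a Miller–Rabin witness and 745 is composite.
The smallest witness among the given bases is 558.

558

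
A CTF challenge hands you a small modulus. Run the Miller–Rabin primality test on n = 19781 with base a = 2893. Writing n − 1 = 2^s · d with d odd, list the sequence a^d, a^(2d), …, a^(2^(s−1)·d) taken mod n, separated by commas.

n − 1 = 19780 = 2^2 · 4945, so s = 2 and d = 4945.
x_0 = 2893^4945 mod 19781 = 4768.
x_1 = 4768^2 mod 19781 = 5455.

4768, 5455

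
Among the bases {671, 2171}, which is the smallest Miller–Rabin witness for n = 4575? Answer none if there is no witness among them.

671

n − 1 = 4574 = 2^1 · 2287, so s = 1 and d = 2287.
Base 671: x_0 = 671^2287 mod 4575 = 3416. x_0 ∉ {1, 4574} and s = 1, so 671 is a Miller–Rabin witness and 4575 is composite.
Base 2171: x_0 = 2171^2287 mod 4575 = 1391. x_0 ∉ {1, 4574} and s = 1, so 2171 is a Miller–Rabin witness and 4575 is composite.
The smallest witness among the given bases is 671.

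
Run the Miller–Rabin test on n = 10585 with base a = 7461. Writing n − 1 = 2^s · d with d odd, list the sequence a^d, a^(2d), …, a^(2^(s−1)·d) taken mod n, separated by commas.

n − 1 = 10584 = 2^3 · 1323, so s = 3 and d = 1323.
x_0 = 7461^1323 mod 10585 = 8166.
x_1 = 8166^2 mod 10585 = 8641.
x_2 = 8641^2 mod 10585 = 291.

8166, 8641, 291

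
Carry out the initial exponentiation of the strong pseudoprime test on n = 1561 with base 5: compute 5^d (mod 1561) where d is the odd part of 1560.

n − 1 = 1560 = 2^3 · 195, so s = 3 and d = 195.
5^195 mod 1561 = 1210.

1210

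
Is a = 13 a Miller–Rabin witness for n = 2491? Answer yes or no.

n − 1 = 2490 = 2^1 · 1245, so s = 1 and d = 1245.
x_0 = 13^1245 mod 2491 = 2056.
x_0 ∉ {1, 2490} and s = 1, so 13 is a Miller–Rabin witness and 2491 is composite.

yes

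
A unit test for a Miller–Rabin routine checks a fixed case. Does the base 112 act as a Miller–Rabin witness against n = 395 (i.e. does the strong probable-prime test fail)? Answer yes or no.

yes

n − 1 = 394 = 2^1 · 197, so s = 1 and d = 197.
x_0 = 112^197 mod 395 = 17.
x_0 ∉ {1, 394} and s = 1, so 112 is a Miller–Rabin witness and 395 is composite.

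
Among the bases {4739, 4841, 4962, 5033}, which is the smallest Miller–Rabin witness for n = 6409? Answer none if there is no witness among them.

4841

n − 1 = 6408 = 2^3 · 801, so s = 3 and d = 801.
Base 4739: x_0 = 4739^801 mod 6409 = 4246. x_0 is neither 1 nor 6408, so continue squaring. x_1 = 4246^2 mod 6409 = 6408. x_1 ≡ −1, so 4739 is not a witness.
Base 4841: x_0 = 4841^801 mod 6409 = 6388. x_0 is neither 1 nor 6408, so continue squaring. x_1 = 6388^2 mod 6409 = 441. x_2 = 441^2 mod 6409 = 2211. Reached i = s−1 = 2 without hitting −1: 4841 is a Miller–Rabin witness and 6409 is composite.
Base 4962: x_0 = 4962^801 mod 6409 = 4265. x_0 is neither 1 nor 6408, so continue squaring. x_1 = 4265^2 mod 6409 = 1483. x_2 = 1483^2 mod 6409 = 1002. Reached i = s−1 = 2 without hitting −1: 4962 is a Miller–Rabin witness and 6409 is composite.
Base 5033: x_0 = 5033^801 mod 6409 = 239. x_0 is neither 1 nor 6408, so continue squaring. x_1 = 239^2 mod 6409 = 5849. x_2 = 5849^2 mod 6409 = 5968. Reached i = s−1 = 2 without hitting −1: 5033 is a Miller–Rabin witness and 6409 is composite.
The smallest witness among the given bases is 4841.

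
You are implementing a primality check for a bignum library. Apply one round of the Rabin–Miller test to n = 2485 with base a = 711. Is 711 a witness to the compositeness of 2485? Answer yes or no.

no

n − 1 = 2484 = 2^2 · 621, so s = 2 and d = 621.
By repeated squaring, 711^621 ≡ 1 (mod 2485).
x_0 = 711^621 mod 2485 = 1.
x_0 = 1, so 711 is not a witness.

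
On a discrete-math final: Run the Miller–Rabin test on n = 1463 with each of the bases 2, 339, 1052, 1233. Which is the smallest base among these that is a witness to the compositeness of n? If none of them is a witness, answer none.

n − 1 = 1462 = 2^1 · 731, so s = 1 and d = 731.
Base 2: x_0 = 2^731 mod 1463 = 585. x_0 ∉ {1, 1462} and s = 1, so 2 is a Miller–Rabin witness and 1463 is composite.
Base 339: x_0 = 339^731 mod 1463 = 845. x_0 ∉ {1, 1462} and s = 1, so 339 is a Miller–Rabin witness and 1463 is composite.
Base 1052: x_0 = 1052^731 mod 1463 = 942. x_0 ∉ {1, 1462} and s = 1, so 1052 is a Miller–Rabin witness and 1463 is composite.
Base 1233: x_0 = 1233^731 mod 1463 = 232. x_0 ∉ {1, 1462} and s = 1, so 1233 is a Miller–Rabin witness and 1463 is composite.
The smallest witness among the given bases is 2.

2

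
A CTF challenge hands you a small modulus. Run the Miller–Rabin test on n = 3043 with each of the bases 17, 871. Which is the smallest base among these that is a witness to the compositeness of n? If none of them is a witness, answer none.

17

n − 1 = 3042 = 2^1 · 1521, so s = 1 and d = 1521.
Base 17: x_0 = 17^1521 mod 3043 = 2499. x_0 ∉ {1, 3042} and s = 1, so 17 is a Miller–Rabin witness and 3043 is composite.
Base 871: x_0 = 871^1521 mod 3043 = 582. x_0 ∉ {1, 3042} and s = 1, so 871 is a Miller–Rabin witness and 3043 is composite.
The smallest witness among the given bases is 17.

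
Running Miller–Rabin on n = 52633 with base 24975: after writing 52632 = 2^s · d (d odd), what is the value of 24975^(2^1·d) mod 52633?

n − 1 = 52632 = 2^3 · 6579, so s = 3 and d = 6579.
x_0 = 24975^6579 mod 52633 = 26060.
x_1 = 26060^2 mod 52633 = 1.

1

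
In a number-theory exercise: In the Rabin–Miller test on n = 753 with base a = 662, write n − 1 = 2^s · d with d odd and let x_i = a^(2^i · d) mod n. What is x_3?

91

n − 1 = 752 = 2^4 · 47, so s = 4 and d = 47.
x_0 = 662^47 mod 753 = 542.
x_1 = 542^2 mod 753 = 94.
x_2 = 94^2 mod 753 = 553.
x_3 = 553^2 mod 753 = 91.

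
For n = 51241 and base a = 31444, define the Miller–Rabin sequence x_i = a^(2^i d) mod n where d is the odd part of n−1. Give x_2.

n − 1 = 51240 = 2^3 · 6405, so s = 3 and d = 6405.
x_0 = 31444^6405 mod 51241 = 31010.
x_1 = 31010^2 mod 51241 = 31494.
x_2 = 31494^2 mod 51241 = 51240.

51240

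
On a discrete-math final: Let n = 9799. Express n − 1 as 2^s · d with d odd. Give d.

4899

Halving: 9798 → 4899; 4899 is odd.
So 9798 = 2^1 · 4899.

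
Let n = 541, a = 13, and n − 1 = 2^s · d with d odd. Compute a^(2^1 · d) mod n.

n − 1 = 540 = 2^2 · 135, so s = 2 and d = 135.
x_0 = 13^135 mod 541 = 52.
x_1 = 52^2 mod 541 = 540.

540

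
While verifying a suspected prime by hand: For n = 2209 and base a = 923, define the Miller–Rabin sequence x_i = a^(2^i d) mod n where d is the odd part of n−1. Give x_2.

n − 1 = 2208 = 2^5 · 69, so s = 5 and d = 69.
Repeated squaring mod 2209: 923^1 ≡ 923, 923^2 ≡ 1464, 923^4 ≡ 566, 923^8 ≡ 51, 923^16 ≡ 392, 923^32 ≡ 1243, 923^64 ≡ 958.
69 = 64 + 4 + 1, so 923^69 ≡ 958·566·923 ≡ 986 (mod 2209).
x_0 = 986.
x_1 = 986^2 mod 2209 = 236.
x_2 = 236^2 mod 2209 = 471.

471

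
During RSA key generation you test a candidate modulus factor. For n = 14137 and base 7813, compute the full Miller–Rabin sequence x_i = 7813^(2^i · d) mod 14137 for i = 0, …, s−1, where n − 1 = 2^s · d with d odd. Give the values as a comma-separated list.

1784, 1831, 2092

n − 1 = 14136 = 2^3 · 1767, so s = 3 and d = 1767.
x_0 = 7813^1767 mod 14137 = 1784.
x_1 = 1784^2 mod 14137 = 1831.
x_2 = 1831^2 mod 14137 = 2092.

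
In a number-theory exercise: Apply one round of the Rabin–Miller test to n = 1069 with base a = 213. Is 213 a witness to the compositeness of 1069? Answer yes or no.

no

n − 1 = 1068 = 2^2 · 267, so s = 2 and d = 267.
x_0 = 213^267 mod 1069 = 1.
x_0 = 1, so 213 is not a witness.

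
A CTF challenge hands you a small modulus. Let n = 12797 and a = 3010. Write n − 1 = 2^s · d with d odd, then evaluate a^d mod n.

n − 1 = 12796 = 2^2 · 3199, so s = 2 and d = 3199.
Repeated squaring mod 12797: 3010^1 ≡ 3010, 3010^2 ≡ 12621, 3010^4 ≡ 5382, 3010^8 ≡ 6313, 3010^16 ≡ 4111, 3010^32 ≡ 8281, 3010^64 ≡ 8635, 3010^128 ≡ 7903, 3010^256 ≡ 8049, 3010^512 ≡ 7987, 3010^1024 ≡ 11921, 3010^2048 ≡ 12353.
3199 = 2048 + 1024 + 64 + 32 + 16 + 8 + 4 + 2 + 1, so 3010^3199 ≡ 12353·11921·8635·8281·4111·6313·5382·12621·3010 ≡ 7027 (mod 12797).

7027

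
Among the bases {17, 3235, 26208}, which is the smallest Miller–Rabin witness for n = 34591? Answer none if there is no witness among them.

n − 1 = 34590 = 2^1 · 17295, so s = 1 and d = 17295.
Base 17: x_0 = 17^17295 mod 34591 = 1. x_0 = 1, so 17 is not a witness.
Base 3235: x_0 = 3235^17295 mod 34591 = 34590. x_0 = 34590 ≡ −1, so 3235 is not a witness.
Base 26208: x_0 = 26208^17295 mod 34591 = 1. x_0 = 1, so 26208 is not a witness.
No listed base is a witness for 34591.

none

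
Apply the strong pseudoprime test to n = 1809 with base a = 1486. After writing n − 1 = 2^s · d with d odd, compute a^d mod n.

n − 1 = 1808 = 2^4 · 113, so s = 4 and d = 113.
1486^113 mod 1809 = 487.

487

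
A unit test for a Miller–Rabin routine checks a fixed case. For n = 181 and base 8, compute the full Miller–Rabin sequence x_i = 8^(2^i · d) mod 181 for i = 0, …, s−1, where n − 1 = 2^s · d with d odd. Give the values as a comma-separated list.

19, 180

n − 1 = 180 = 2^2 · 45, so s = 2 and d = 45.
x_0 = 8^45 mod 181 = 19.
x_1 = 19^2 mod 181 = 180.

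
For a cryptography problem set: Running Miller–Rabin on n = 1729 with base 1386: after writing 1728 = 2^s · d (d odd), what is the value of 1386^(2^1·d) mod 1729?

77

n − 1 = 1728 = 2^6 · 27, so s = 6 and d = 27.
x_0 = 1386^27 mod 1729 = 1253.
x_1 = 1253^2 mod 1729 = 77.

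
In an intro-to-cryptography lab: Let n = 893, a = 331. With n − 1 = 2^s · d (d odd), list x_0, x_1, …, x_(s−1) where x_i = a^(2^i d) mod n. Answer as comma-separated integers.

n − 1 = 892 = 2^2 · 223, so s = 2 and d = 223.
x_0 = 331^223 mod 893 = 65.
x_1 = 65^2 mod 893 = 653.

65, 653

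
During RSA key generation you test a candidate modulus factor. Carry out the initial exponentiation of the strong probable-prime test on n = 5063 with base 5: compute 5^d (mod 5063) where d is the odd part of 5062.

n − 1 = 5062 = 2^1 · 2531, so s = 1 and d = 2531.
Repeated squaring mod 5063: 5^1 ≡ 5, 5^2 ≡ 25, 5^4 ≡ 625, 5^8 ≡ 774, 5^16 ≡ 1642, 5^32 ≡ 2648, 5^64 ≡ 4712, 5^128 ≡ 1689, 5^256 ≡ 2252, 5^512 ≡ 3441, 5^1024 ≡ 3187, 5^2048 ≡ 591.
2531 = 2048 + 256 + 128 + 64 + 32 + 2 + 1, so 5^2531 ≡ 591·2252·1689·4712·2648·25·5 ≡ 4396 (mod 5063).

4396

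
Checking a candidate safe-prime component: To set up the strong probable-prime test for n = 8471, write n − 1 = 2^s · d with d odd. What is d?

4235

Halving: 8470 → 4235; 4235 is odd.
So 8470 = 2^1 · 4235.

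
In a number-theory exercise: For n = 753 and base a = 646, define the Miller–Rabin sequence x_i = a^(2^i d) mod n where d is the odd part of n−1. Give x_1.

n − 1 = 752 = 2^4 · 47, so s = 4 and d = 47.
x_0 = 646^47 mod 753 = 217.
x_1 = 217^2 mod 753 = 403.

403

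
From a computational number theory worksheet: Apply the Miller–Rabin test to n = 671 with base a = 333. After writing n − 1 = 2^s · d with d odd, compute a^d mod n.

n − 1 = 670 = 2^1 · 335, so s = 1 and d = 335.
333^335 mod 671 = 111.

111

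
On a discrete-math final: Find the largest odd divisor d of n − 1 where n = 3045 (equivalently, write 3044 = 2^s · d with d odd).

Halving: 3044 → 1522 → 761; 761 is odd.
So 3044 = 2^2 · 761.

761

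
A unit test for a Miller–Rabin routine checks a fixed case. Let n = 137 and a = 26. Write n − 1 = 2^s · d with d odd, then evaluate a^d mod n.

96

n − 1 = 136 = 2^3 · 17, so s = 3 and d = 17.
Repeated squaring mod 137: 26^1 ≡ 26, 26^2 ≡ 128, 26^4 ≡ 81, 26^8 ≡ 122, 26^16 ≡ 88.
17 = 16 + 1, so 26^17 ≡ 88·26 ≡ 96 (mod 137).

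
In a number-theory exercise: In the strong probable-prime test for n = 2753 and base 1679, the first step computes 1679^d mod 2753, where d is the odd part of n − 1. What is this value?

835

n − 1 = 2752 = 2^6 · 43, so s = 6 and d = 43.
1679^43 mod 2753 = 835.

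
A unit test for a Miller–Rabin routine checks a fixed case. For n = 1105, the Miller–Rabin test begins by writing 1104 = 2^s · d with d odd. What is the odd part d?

69

Halving: 1104 → 552 → 276 → 138 → 69; 69 is odd.
So 1104 = 2^4 · 69.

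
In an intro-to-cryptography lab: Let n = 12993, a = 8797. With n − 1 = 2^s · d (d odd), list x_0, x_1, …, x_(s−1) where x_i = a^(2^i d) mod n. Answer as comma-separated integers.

12430, 5137, 12979, 196, 12430, 5137

n − 1 = 12992 = 2^6 · 203, so s = 6 and d = 203.
x_0 = 8797^203 mod 12993 = 12430.
x_1 = 12430^2 mod 12993 = 5137.
x_2 = 5137^2 mod 12993 = 12979.
x_3 = 12979^2 mod 12993 = 196.
x_4 = 196^2 mod 12993 = 12430.
x_5 = 12430^2 mod 12993 = 5137.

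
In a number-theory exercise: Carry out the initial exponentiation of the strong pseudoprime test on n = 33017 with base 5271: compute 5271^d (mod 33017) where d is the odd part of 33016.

3029

n − 1 = 33016 = 2^3 · 4127, so s = 3 and d = 4127.
5271^4127 mod 33017 = 3029.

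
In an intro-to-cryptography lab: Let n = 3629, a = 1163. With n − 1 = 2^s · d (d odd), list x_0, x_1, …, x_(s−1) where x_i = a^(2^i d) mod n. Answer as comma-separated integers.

n − 1 = 3628 = 2^2 · 907, so s = 2 and d = 907.
x_0 = 1163^907 mod 3629 = 3464.
x_1 = 3464^2 mod 3629 = 1822.

3464, 1822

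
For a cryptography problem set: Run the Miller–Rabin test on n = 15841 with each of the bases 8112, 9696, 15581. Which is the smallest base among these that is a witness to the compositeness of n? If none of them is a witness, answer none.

n − 1 = 15840 = 2^5 · 495, so s = 5 and d = 495.
Base 8112: x_0 = 8112^495 mod 15841 = 15840. x_0 = 15840 ≡ −1, so 8112 is not a witness.
Base 9696: x_0 = 9696^495 mod 15841 = 8989. x_0 is neither 1 nor 15840, so continue squaring. x_1 = 8989^2 mod 15841 = 13021. x_2 = 13021^2 mod 15841 = 218. x_3 = 218^2 mod 15841 = 1. x_3 = 1 but x_2 ≠ ±1, a nontrivial square root of 1 — 9696 is a witness and 15841 is composite.
Base 15581: x_0 = 15581^495 mod 15841 = 13579. x_0 is neither 1 nor 15840, so continue squaring. x_1 = 13579^2 mod 15841 = 1. x_1 = 1 but x_0 ≠ ±1, a nontrivial square root of 1 — 15581 is a witness and 15841 is composite.
The smallest witness among the given bases is 9696.

9696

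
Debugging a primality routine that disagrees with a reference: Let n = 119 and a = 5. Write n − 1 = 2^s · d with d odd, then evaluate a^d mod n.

n − 1 = 118 = 2^1 · 59, so s = 1 and d = 59.
Repeated squaring mod 119: 5^1 ≡ 5, 5^2 ≡ 25, 5^4 ≡ 30, 5^8 ≡ 67, 5^16 ≡ 86, 5^32 ≡ 18.
59 = 32 + 16 + 8 + 2 + 1, so 5^59 ≡ 18·86·67·25·5 ≡ 45 (mod 119).

45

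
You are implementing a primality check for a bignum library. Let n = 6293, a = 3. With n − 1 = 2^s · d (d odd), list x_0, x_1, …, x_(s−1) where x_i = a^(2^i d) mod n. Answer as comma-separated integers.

5666, 2963

n − 1 = 6292 = 2^2 · 1573, so s = 2 and d = 1573.
x_0 = 3^1573 mod 6293 = 5666.
x_1 = 5666^2 mod 6293 = 2963.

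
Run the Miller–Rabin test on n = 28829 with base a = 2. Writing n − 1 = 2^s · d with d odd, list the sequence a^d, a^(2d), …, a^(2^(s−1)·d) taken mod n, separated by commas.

n − 1 = 28828 = 2^2 · 7207, so s = 2 and d = 7207.
x_0 = 2^7207 mod 28829 = 10938.
x_1 = 10938^2 mod 28829 = 28323.

10938, 28323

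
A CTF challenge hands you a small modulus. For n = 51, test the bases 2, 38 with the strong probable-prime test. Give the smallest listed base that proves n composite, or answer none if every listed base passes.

2

n − 1 = 50 = 2^1 · 25, so s = 1 and d = 25.
Base 2: x_0 = 2^25 mod 51 = 2. x_0 ∉ {1, 50} and s = 1, so 2 is a Miller–Rabin witness and 51 is composite.
Base 38: x_0 = 38^25 mod 51 = 38. x_0 ∉ {1, 50} and s = 1, so 38 is a Miller–Rabin witness and 51 is composite.
The smallest witness among the given bases is 2.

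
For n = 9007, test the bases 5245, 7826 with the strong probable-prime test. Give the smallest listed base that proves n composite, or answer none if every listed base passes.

n − 1 = 9006 = 2^1 · 4503, so s = 1 and d = 4503.
Base 5245: x_0 = 5245^4503 mod 9007 = 9006. x_0 = 9006 ≡ −1, so 5245 is not a witness.
Base 7826: x_0 = 7826^4503 mod 9007 = 9006. x_0 = 9006 ≡ −1, so 7826 is not a witness.
No listed base is a witness for 9007.

none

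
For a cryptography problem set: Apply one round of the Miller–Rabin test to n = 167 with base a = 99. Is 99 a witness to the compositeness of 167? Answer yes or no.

n − 1 = 166 = 2^1 · 83, so s = 1 and d = 83.
x_0 = 99^83 mod 167 = 1.
x_0 = 1, so 99 is not a witness.

no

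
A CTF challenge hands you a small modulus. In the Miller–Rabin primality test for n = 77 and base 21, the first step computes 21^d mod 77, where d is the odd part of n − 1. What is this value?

n − 1 = 76 = 2^2 · 19, so s = 2 and d = 19.
By repeated squaring, 21^19 ≡ 21 (mod 77).

21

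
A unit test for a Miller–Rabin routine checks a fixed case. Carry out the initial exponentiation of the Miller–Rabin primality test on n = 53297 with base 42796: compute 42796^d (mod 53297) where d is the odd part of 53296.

39451

n − 1 = 53296 = 2^4 · 3331, so s = 4 and d = 3331.
42796^3331 mod 53297 = 39451.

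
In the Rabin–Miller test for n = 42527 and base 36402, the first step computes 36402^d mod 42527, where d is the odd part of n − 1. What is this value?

27233

n − 1 = 42526 = 2^1 · 21263, so s = 1 and d = 21263.
36402^21263 mod 42527 = 27233.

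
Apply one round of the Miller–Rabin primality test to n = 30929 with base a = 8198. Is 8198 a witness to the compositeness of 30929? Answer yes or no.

yes

n − 1 = 30928 = 2^4 · 1933, so s = 4 and d = 1933.
x_0 = 8198^1933 mod 30929 = 18128.
x_0 is neither 1 nor 30928, so continue squaring.
x_1 = 18128^2 mod 30929 = 3759.
x_2 = 3759^2 mod 30929 = 26457.
x_3 = 26457^2 mod 30929 = 18650.
Reached i = s−1 = 3 without hitting −1: 8198 is a Miller–Rabin witness and 30929 is composite.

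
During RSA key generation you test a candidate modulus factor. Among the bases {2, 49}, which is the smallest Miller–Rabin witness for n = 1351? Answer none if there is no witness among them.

n − 1 = 1350 = 2^1 · 675, so s = 1 and d = 675.
Base 2: x_0 = 2^675 mod 1351 = 8. x_0 ∉ {1, 1350} and s = 1, so 2 is a Miller–Rabin witness and 1351 is composite.
Base 49: x_0 = 49^675 mod 1351 = 112. x_0 ∉ {1, 1350} and s = 1, so 49 is a Miller–Rabin witness and 1351 is composite.
The smallest witness among the given bases is 2.

2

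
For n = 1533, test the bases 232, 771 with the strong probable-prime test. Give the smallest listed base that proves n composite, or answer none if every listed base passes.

n − 1 = 1532 = 2^2 · 383, so s = 2 and d = 383.
Base 232: x_0 = 232^383 mod 1533 = 106. x_0 is neither 1 nor 1532, so continue squaring. x_1 = 106^2 mod 1533 = 505. Reached i = s−1 = 1 without hitting −1: 232 is a Miller–Rabin witness and 1533 is composite.
Base 771: x_0 = 771^383 mod 1533 = 456. x_0 is neither 1 nor 1532, so continue squaring. x_1 = 456^2 mod 1533 = 981. Reached i = s−1 = 1 without hitting −1: 771 is a Miller–Rabin witness and 1533 is composite.
The smallest witness among the given bases is 232.

232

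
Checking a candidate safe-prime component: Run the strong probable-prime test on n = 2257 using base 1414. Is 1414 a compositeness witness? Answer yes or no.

n − 1 = 2256 = 2^4 · 141, so s = 4 and d = 141.
Repeated squaring mod 2257: 1414^1 ≡ 1414, 1414^2 ≡ 1951, 1414^4 ≡ 1099, 1414^8 ≡ 306, 1414^16 ≡ 1099, 1414^32 ≡ 306, 1414^64 ≡ 1099, 1414^128 ≡ 306.
141 = 128 + 8 + 4 + 1, so 1414^141 ≡ 306·306·1099·1414 ≡ 1597 (mod 2257).
x_0 = 1414^141 mod 2257 = 1597.
x_0 is neither 1 nor 2256, so continue squaring.
x_1 = 1597^2 mod 2257 = 2256.
x_1 ≡ −1, so 1414 is not a witness.

no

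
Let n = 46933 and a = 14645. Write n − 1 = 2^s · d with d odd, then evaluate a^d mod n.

n − 1 = 46932 = 2^2 · 11733, so s = 2 and d = 11733.
14645^11733 mod 46933 = 40470.

40470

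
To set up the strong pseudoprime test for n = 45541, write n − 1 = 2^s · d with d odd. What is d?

Halving: 45540 → 22770 → 11385; 11385 is odd.
So 45540 = 2^2 · 11385.

11385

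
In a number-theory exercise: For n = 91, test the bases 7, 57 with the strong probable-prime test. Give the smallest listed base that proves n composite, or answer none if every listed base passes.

7

n − 1 = 90 = 2^1 · 45, so s = 1 and d = 45.
Base 7: x_0 = 7^45 mod 91 = 21. x_0 ∉ {1, 90} and s = 1, so 7 is a Miller–Rabin witness and 91 is composite.
Base 57: x_0 = 57^45 mod 91 = 57. x_0 ∉ {1, 90} and s = 1, so 57 is a Miller–Rabin witness and 91 is composite.
The smallest witness among the given bases is 7.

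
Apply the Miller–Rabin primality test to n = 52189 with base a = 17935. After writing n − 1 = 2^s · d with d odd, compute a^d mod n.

n − 1 = 52188 = 2^2 · 13047, so s = 2 and d = 13047.
17935^13047 mod 52189 = 37324.

37324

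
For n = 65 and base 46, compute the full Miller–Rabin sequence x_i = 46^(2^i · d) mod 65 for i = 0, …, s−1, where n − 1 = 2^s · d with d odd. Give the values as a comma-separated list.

n − 1 = 64 = 2^6 · 1, so s = 6 and d = 1.
x_0 = 46^1 mod 65 = 46.
x_1 = 46^2 mod 65 = 36.
x_2 = 36^2 mod 65 = 61.
x_3 = 61^2 mod 65 = 16.
x_4 = 16^2 mod 65 = 61.
x_5 = 61^2 mod 65 = 16.

46, 36, 61, 16, 61, 16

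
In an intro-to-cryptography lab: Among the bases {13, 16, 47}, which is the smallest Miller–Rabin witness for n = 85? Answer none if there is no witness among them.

16

n − 1 = 84 = 2^2 · 21, so s = 2 and d = 21.
Base 13: x_0 = 13^21 mod 85 = 13. x_0 is neither 1 nor 84, so continue squaring. x_1 = 13^2 mod 85 = 84. x_1 ≡ −1, so 13 is not a witness.
Base 16: x_0 = 16^21 mod 85 = 16. x_0 is neither 1 nor 84, so continue squaring. x_1 = 16^2 mod 85 = 1. x_1 = 1 but x_0 ≠ ±1, a nontrivial square root of 1 — 16 is a witness and 85 is composite.
Base 47: x_0 = 47^21 mod 85 = 47. x_0 is neither 1 nor 84, so continue squaring. x_1 = 47^2 mod 85 = 84. x_1 ≡ −1, so 47 is not a witness.
The smallest witness among the given bases is 16.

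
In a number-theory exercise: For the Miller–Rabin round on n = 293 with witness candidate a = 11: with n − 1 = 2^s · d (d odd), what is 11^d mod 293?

155

n − 1 = 292 = 2^2 · 73, so s = 2 and d = 73.
By repeated squaring, 11^73 ≡ 155 (mod 293).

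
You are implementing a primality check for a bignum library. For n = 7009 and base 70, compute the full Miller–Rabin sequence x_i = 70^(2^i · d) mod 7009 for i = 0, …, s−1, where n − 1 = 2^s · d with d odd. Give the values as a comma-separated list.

991, 821, 1177, 4556, 3487

n − 1 = 7008 = 2^5 · 219, so s = 5 and d = 219.
x_0 = 70^219 mod 7009 = 991.
x_1 = 991^2 mod 7009 = 821.
x_2 = 821^2 mod 7009 = 1177.
x_3 = 1177^2 mod 7009 = 4556.
x_4 = 4556^2 mod 7009 = 3487.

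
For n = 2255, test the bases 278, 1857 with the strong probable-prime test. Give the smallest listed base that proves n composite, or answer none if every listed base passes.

n − 1 = 2254 = 2^1 · 1127, so s = 1 and d = 1127.
Base 278: x_0 = 278^1127 mod 2255 = 1362. x_0 ∉ {1, 2254} and s = 1, so 278 is a Miller–Rabin witness and 2255 is composite.
Base 1857: x_0 = 1857^1127 mod 2255 = 268. x_0 ∉ {1, 2254} and s = 1, so 1857 is a Miller–Rabin witness and 2255 is composite.
The smallest witness among the given bases is 278.

278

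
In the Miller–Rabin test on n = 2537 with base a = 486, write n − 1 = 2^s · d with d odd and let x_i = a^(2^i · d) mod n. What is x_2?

2059

n − 1 = 2536 = 2^3 · 317, so s = 3 and d = 317.
x_0 = 486^317 mod 2537 = 857.
x_1 = 857^2 mod 2537 = 1256.
x_2 = 1256^2 mod 2537 = 2059.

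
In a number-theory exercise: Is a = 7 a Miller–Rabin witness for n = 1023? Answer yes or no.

yes

n − 1 = 1022 = 2^1 · 511, so s = 1 and d = 511.
x_0 = 7^511 mod 1023 = 7.
x_0 ∉ {1, 1022} and s = 1, so 7 is a Miller–Rabin witness and 1023 is composite.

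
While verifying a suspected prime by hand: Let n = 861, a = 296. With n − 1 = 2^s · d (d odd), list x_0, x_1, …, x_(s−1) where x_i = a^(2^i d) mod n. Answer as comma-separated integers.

32, 163

n − 1 = 860 = 2^2 · 215, so s = 2 and d = 215.
x_0 = 296^215 mod 861 = 32.
x_1 = 32^2 mod 861 = 163.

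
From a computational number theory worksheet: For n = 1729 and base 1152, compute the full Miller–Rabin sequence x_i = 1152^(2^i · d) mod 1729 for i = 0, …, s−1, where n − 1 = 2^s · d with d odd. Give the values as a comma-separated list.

512, 1065, 1, 1, 1, 1

n − 1 = 1728 = 2^6 · 27, so s = 6 and d = 27.
x_0 = 1152^27 mod 1729 = 512.
x_1 = 512^2 mod 1729 = 1065.
x_2 = 1065^2 mod 1729 = 1.
x_3 = 1^2 mod 1729 = 1.
x_4 = 1^2 mod 1729 = 1.
x_5 = 1^2 mod 1729 = 1.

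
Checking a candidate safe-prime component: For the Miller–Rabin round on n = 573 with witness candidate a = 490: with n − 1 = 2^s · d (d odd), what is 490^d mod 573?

526

n − 1 = 572 = 2^2 · 143, so s = 2 and d = 143.
Repeated squaring mod 573: 490^1 ≡ 490, 490^2 ≡ 13, 490^4 ≡ 169, 490^8 ≡ 484, 490^16 ≡ 472, 490^32 ≡ 460, 490^64 ≡ 163, 490^128 ≡ 211.
143 = 128 + 8 + 4 + 2 + 1, so 490^143 ≡ 211·484·169·13·490 ≡ 526 (mod 573).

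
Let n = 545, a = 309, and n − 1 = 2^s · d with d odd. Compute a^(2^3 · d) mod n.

n − 1 = 544 = 2^5 · 17, so s = 5 and d = 17.
By repeated squaring, 309^17 ≡ 494 (mod 545).
x_0 = 494.
x_1 = 494^2 mod 545 = 421.
x_2 = 421^2 mod 545 = 116.
x_3 = 116^2 mod 545 = 376.

376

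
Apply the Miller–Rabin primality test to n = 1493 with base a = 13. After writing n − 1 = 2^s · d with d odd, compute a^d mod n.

432

n − 1 = 1492 = 2^2 · 373, so s = 2 and d = 373.
Repeated squaring mod 1493: 13^1 ≡ 13, 13^2 ≡ 169, 13^4 ≡ 194, 13^8 ≡ 311, 13^16 ≡ 1169, 13^32 ≡ 466, 13^64 ≡ 671, 13^128 ≡ 848, 13^256 ≡ 971.
373 = 256 + 64 + 32 + 16 + 4 + 1, so 13^373 ≡ 971·671·466·1169·194·13 ≡ 432 (mod 1493).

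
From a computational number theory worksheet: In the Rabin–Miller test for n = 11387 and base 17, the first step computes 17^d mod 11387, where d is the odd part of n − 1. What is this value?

2326

n − 1 = 11386 = 2^1 · 5693, so s = 1 and d = 5693.
Repeated squaring mod 11387: 17^1 ≡ 17, 17^2 ≡ 289, 17^4 ≡ 3812, 17^8 ≡ 1532, 17^16 ≡ 1302, 17^32 ≡ 9928, 17^64 ≡ 10699, 17^128 ≡ 6477, 17^256 ≡ 1821, 17^512 ≡ 2424, 17^1024 ≡ 84, 17^2048 ≡ 7056, 17^4096 ≡ 3172.
5693 = 4096 + 1024 + 512 + 32 + 16 + 8 + 4 + 1, so 17^5693 ≡ 3172·84·2424·9928·1302·1532·3812·17 ≡ 2326 (mod 11387).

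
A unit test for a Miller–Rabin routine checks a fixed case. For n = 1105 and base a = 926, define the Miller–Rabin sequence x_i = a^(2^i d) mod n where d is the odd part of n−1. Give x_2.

n − 1 = 1104 = 2^4 · 69, so s = 4 and d = 69.
Repeated squaring mod 1105: 926^1 ≡ 926, 926^2 ≡ 1101, 926^4 ≡ 16, 926^8 ≡ 256, 926^16 ≡ 341, 926^32 ≡ 256, 926^64 ≡ 341.
69 = 64 + 4 + 1, so 926^69 ≡ 341·16·926 ≡ 196 (mod 1105).
x_0 = 196.
x_1 = 196^2 mod 1105 = 846.
x_2 = 846^2 mod 1105 = 781.

781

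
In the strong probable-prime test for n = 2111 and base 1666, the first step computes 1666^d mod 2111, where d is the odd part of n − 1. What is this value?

2110

n − 1 = 2110 = 2^1 · 1055, so s = 1 and d = 1055.
Repeated squaring mod 2111: 1666^1 ≡ 1666, 1666^2 ≡ 1702, 1666^4 ≡ 512, 1666^8 ≡ 380, 1666^16 ≡ 852, 1666^32 ≡ 1831, 1666^64 ≡ 293, 1666^128 ≡ 1409, 1666^256 ≡ 941, 1666^512 ≡ 972, 1666^1024 ≡ 1167.
1055 = 1024 + 16 + 8 + 4 + 2 + 1, so 1666^1055 ≡ 1167·852·380·512·1702·1666 ≡ 2110 (mod 2111).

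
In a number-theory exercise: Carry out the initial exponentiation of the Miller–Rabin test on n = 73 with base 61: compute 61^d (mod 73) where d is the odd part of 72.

n − 1 = 72 = 2^3 · 9, so s = 3 and d = 9.
61^9 mod 73 = 27.

27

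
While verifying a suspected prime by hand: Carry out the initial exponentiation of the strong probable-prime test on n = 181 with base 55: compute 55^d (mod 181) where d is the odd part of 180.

n − 1 = 180 = 2^2 · 45, so s = 2 and d = 45.
55^45 mod 181 = 180.

180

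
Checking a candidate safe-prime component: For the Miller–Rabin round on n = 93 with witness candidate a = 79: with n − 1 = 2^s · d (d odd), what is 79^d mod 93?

n − 1 = 92 = 2^2 · 23, so s = 2 and d = 23.
79^23 mod 93 = 13.

13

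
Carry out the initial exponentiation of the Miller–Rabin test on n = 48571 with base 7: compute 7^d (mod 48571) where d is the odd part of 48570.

n − 1 = 48570 = 2^1 · 24285, so s = 1 and d = 24285.
Repeated squaring mod 48571: 7^1 ≡ 7, 7^2 ≡ 49, 7^4 ≡ 2401, 7^8 ≡ 33423, 7^16 ≡ 12500, 7^32 ≡ 45664, 7^64 ≡ 47866, 7^128 ≡ 11315, 7^256 ≡ 44640, 7^512 ≡ 7183, 7^1024 ≡ 13087, 7^2048 ≡ 8223, 7^4096 ≡ 6897, 7^8192 ≡ 17600, 7^16384 ≡ 22733.
24285 = 16384 + 4096 + 2048 + 1024 + 512 + 128 + 64 + 16 + 8 + 4 + 1, so 7^24285 ≡ 22733·6897·8223·13087·7183·11315·47866·12500·33423·2401·7 ≡ 1 (mod 48571).

1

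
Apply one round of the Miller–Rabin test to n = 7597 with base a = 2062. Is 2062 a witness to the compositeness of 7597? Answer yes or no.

n − 1 = 7596 = 2^2 · 1899, so s = 2 and d = 1899.
x_0 = 2062^1899 mod 7597 = 3779.
x_0 is neither 1 nor 7596, so continue squaring.
x_1 = 3779^2 mod 7597 = 6078.
Reached i = s−1 = 1 without hitting −1: 2062 is a Miller–Rabin witness and 7597 is composite.

yes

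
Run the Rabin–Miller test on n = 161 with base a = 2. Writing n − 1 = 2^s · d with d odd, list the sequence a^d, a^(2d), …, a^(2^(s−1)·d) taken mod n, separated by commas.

32, 58, 144, 128, 123

n − 1 = 160 = 2^5 · 5, so s = 5 and d = 5.
x_0 = 2^5 mod 161 = 32.
x_1 = 32^2 mod 161 = 58.
x_2 = 58^2 mod 161 = 144.
x_3 = 144^2 mod 161 = 128.
x_4 = 128^2 mod 161 = 123.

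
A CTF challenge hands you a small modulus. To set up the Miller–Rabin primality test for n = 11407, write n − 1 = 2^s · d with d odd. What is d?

5703

Halving: 11406 → 5703; 5703 is odd.
So 11406 = 2^1 · 5703.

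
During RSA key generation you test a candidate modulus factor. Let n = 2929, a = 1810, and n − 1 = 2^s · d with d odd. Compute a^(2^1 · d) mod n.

n − 1 = 2928 = 2^4 · 183, so s = 4 and d = 183.
Repeated squaring mod 2929: 1810^1 ≡ 1810, 1810^2 ≡ 1478, 1810^4 ≡ 2379, 1810^8 ≡ 813, 1810^16 ≡ 1944, 1810^32 ≡ 726, 1810^64 ≡ 2785, 1810^128 ≡ 233.
183 = 128 + 32 + 16 + 4 + 2 + 1, so 1810^183 ≡ 233·726·1944·2379·1478·1810 ≡ 1061 (mod 2929).
x_0 = 1061.
x_1 = 1061^2 mod 2929 = 985.

985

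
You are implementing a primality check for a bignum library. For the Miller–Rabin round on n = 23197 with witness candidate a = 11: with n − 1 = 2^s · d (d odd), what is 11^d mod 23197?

n − 1 = 23196 = 2^2 · 5799, so s = 2 and d = 5799.
Repeated squaring mod 23197: 11^1 ≡ 11, 11^2 ≡ 121, 11^4 ≡ 14641, 11^8 ≡ 18601, 11^16 ≡ 13946, 11^32 ≡ 7268, 11^64 ≡ 4255, 11^128 ≡ 11365, 11^256 ≡ 2329, 11^512 ≡ 19340, 11^1024 ≡ 7172, 11^2048 ≡ 9835, 11^4096 ≡ 18932.
5799 = 4096 + 1024 + 512 + 128 + 32 + 4 + 2 + 1, so 11^5799 ≡ 18932·7172·19340·11365·7268·14641·121·11 ≡ 1 (mod 23197).

1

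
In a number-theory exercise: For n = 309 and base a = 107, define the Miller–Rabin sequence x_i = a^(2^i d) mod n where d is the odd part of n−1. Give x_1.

n − 1 = 308 = 2^2 · 77, so s = 2 and d = 77.
Repeated squaring mod 309: 107^1 ≡ 107, 107^2 ≡ 16, 107^4 ≡ 256, 107^8 ≡ 28, 107^16 ≡ 166, 107^32 ≡ 55, 107^64 ≡ 244.
77 = 64 + 8 + 4 + 1, so 107^77 ≡ 244·28·256·107 ≡ 2 (mod 309).
x_0 = 2.
x_1 = 2^2 mod 309 = 4.

4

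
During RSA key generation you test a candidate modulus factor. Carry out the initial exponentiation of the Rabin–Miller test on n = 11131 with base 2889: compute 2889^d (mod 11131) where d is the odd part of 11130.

n − 1 = 11130 = 2^1 · 5565, so s = 1 and d = 5565.
Repeated squaring mod 11131: 2889^1 ≡ 2889, 2889^2 ≡ 9202, 2889^4 ≡ 3287, 2889^8 ≡ 7299, 2889^16 ≡ 2435, 2889^32 ≡ 7533, 2889^64 ≡ 251, 2889^128 ≡ 7346, 2889^256 ≡ 628, 2889^512 ≡ 4799, 2889^1024 ≡ 362, 2889^2048 ≡ 8603, 2889^4096 ≡ 1590.
5565 = 4096 + 1024 + 256 + 128 + 32 + 16 + 8 + 4 + 1, so 2889^5565 ≡ 1590·362·628·7346·7533·2435·7299·3287·2889 ≡ 1 (mod 11131).

1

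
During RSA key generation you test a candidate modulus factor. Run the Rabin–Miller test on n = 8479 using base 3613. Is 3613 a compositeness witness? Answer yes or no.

no

n − 1 = 8478 = 2^1 · 4239, so s = 1 and d = 4239.
x_0 = 3613^4239 mod 8479 = 8478.
x_0 = 8478 ≡ −1, so 3613 is not a witness.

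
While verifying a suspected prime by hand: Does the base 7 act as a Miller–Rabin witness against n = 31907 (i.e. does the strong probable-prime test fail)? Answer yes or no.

n − 1 = 31906 = 2^1 · 15953, so s = 1 and d = 15953.
By repeated squaring, 7^15953 ≡ 31906 (mod 31907).
x_0 = 7^15953 mod 31907 = 31906.
x_0 = 31906 ≡ −1, so 7 is not a witness.

no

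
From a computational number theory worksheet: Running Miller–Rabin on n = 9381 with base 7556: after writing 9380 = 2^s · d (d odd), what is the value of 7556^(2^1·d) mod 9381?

7207

n − 1 = 9380 = 2^2 · 2345, so s = 2 and d = 2345.
x_0 = 7556^2345 mod 9381 = 1832.
x_1 = 1832^2 mod 9381 = 7207.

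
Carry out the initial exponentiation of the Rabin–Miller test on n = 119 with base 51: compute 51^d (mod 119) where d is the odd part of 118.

n − 1 = 118 = 2^1 · 59, so s = 1 and d = 59.
Repeated squaring mod 119: 51^1 ≡ 51, 51^2 ≡ 102, 51^4 ≡ 51, 51^8 ≡ 102, 51^16 ≡ 51, 51^32 ≡ 102.
59 = 32 + 16 + 8 + 2 + 1, so 51^59 ≡ 102·51·102·102·51 ≡ 102 (mod 119).

102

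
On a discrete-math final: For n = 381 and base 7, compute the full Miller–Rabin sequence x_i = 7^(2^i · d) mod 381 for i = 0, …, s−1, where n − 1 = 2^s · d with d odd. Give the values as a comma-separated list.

172, 247

n − 1 = 380 = 2^2 · 95, so s = 2 and d = 95.
x_0 = 7^95 mod 381 = 172.
x_1 = 172^2 mod 381 = 247.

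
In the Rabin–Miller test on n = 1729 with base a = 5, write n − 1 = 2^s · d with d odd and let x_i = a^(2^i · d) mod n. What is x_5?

n − 1 = 1728 = 2^6 · 27, so s = 6 and d = 27.
x_0 = 5^27 mod 1729 = 1217.
x_1 = 1217^2 mod 1729 = 1065.
x_2 = 1065^2 mod 1729 = 1.
x_3 = 1^2 mod 1729 = 1.
x_4 = 1^2 mod 1729 = 1.
x_5 = 1^2 mod 1729 = 1.

1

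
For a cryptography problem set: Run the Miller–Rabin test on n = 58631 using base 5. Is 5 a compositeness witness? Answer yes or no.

no

n − 1 = 58630 = 2^1 · 29315, so s = 1 and d = 29315.
Repeated squaring mod 58631: 5^1 ≡ 5, 5^2 ≡ 25, 5^4 ≡ 625, 5^8 ≡ 38839, 5^16 ≡ 9553, 5^32 ≡ 29973, 5^64 ≡ 36547, 5^128 ≡ 10398, 5^256 ≡ 2840, 5^512 ≡ 33153, 5^1024 ≡ 24683, 5^2048 ≡ 15768, 5^4096 ≡ 34384, 5^8192 ≡ 23972, 5^16384 ≡ 14353.
29315 = 16384 + 8192 + 4096 + 512 + 128 + 2 + 1, so 5^29315 ≡ 14353·23972·34384·33153·10398·25·5 ≡ 1 (mod 58631).
x_0 = 5^29315 mod 58631 = 1.
x_0 = 1, so 5 is not a witness.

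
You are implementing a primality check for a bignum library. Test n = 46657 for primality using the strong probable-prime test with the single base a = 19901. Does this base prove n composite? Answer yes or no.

no

n − 1 = 46656 = 2^6 · 729, so s = 6 and d = 729.
x_0 = 19901^729 mod 46657 = 5507.
x_0 is neither 1 nor 46656, so continue squaring.
x_1 = 5507^2 mod 46657 = 46656.
x_1 ≡ −1, so 19901 is not a witness.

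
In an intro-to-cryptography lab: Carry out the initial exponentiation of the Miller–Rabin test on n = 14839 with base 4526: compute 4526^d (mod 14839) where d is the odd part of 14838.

n − 1 = 14838 = 2^1 · 7419, so s = 1 and d = 7419.
4526^7419 mod 14839 = 3617.

3617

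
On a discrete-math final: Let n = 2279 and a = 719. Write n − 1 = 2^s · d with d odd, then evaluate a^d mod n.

n − 1 = 2278 = 2^1 · 1139, so s = 1 and d = 1139.
Repeated squaring mod 2279: 719^1 ≡ 719, 719^2 ≡ 1907, 719^4 ≡ 1644, 719^8 ≡ 2121, 719^16 ≡ 2174, 719^32 ≡ 1909, 719^64 ≡ 160, 719^128 ≡ 531, 719^256 ≡ 1644, 719^512 ≡ 2121, 719^1024 ≡ 2174.
1139 = 1024 + 64 + 32 + 16 + 2 + 1, so 719^1139 ≡ 2174·160·1909·2174·1907·719 ≡ 1772 (mod 2279).

1772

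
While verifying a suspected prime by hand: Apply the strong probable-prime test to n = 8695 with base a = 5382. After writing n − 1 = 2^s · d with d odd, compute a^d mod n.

n − 1 = 8694 = 2^1 · 4347, so s = 1 and d = 4347.
Repeated squaring mod 8695: 5382^1 ≡ 5382, 5382^2 ≡ 2879, 5382^4 ≡ 2306, 5382^8 ≡ 4991, 5382^16 ≡ 7601, 5382^32 ≡ 5621, 5382^64 ≡ 6706, 5382^128 ≡ 8591, 5382^256 ≡ 2121, 5382^512 ≡ 3326, 5382^1024 ≡ 2236, 5382^2048 ≡ 71, 5382^4096 ≡ 5041.
4347 = 4096 + 128 + 64 + 32 + 16 + 8 + 2 + 1, so 5382^4347 ≡ 5041·8591·6706·5621·7601·4991·2879·5382 ≡ 7098 (mod 8695).

7098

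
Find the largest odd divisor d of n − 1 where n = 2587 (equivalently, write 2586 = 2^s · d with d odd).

1293

Halving: 2586 → 1293; 1293 is odd.
So 2586 = 2^1 · 1293.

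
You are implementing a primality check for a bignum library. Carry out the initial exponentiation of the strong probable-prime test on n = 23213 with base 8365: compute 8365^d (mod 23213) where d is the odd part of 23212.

8250

n − 1 = 23212 = 2^2 · 5803, so s = 2 and d = 5803.
8365^5803 mod 23213 = 8250.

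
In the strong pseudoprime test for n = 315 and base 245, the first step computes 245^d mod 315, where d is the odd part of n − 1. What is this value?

n − 1 = 314 = 2^1 · 157, so s = 1 and d = 157.
Repeated squaring mod 315: 245^1 ≡ 245, 245^2 ≡ 175, 245^4 ≡ 70, 245^8 ≡ 175, 245^16 ≡ 70, 245^32 ≡ 175, 245^64 ≡ 70, 245^128 ≡ 175.
157 = 128 + 16 + 8 + 4 + 1, so 245^157 ≡ 175·70·175·70·245 ≡ 245 (mod 315).

245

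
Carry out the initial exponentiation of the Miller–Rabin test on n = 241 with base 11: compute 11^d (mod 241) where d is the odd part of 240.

n − 1 = 240 = 2^4 · 15, so s = 4 and d = 15.
11^15 mod 241 = 130.

130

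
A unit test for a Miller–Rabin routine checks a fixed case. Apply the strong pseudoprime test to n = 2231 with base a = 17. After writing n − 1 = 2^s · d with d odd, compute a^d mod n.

544

n − 1 = 2230 = 2^1 · 1115, so s = 1 and d = 1115.
17^1115 mod 2231 = 544.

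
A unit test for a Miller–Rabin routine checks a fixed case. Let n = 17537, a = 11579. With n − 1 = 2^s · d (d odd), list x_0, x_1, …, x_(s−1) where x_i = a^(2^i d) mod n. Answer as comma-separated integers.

n − 1 = 17536 = 2^7 · 137, so s = 7 and d = 137.
x_0 = 11579^137 mod 17537 = 2083.
x_1 = 2083^2 mod 17537 = 7250.
x_2 = 7250^2 mod 17537 = 4111.
x_3 = 4111^2 mod 17537 = 12190.
x_4 = 12190^2 mod 17537 = 5099.
x_5 = 5099^2 mod 17537 = 9967.
x_6 = 9967^2 mod 17537 = 11521.

2083, 7250, 4111, 12190, 5099, 9967, 11521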